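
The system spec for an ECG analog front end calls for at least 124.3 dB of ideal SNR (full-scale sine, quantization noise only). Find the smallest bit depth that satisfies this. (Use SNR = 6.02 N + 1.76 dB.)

21 bits

N ≥ (124.3 − 1.76)/6.02 = 20.355 → N_min = 21.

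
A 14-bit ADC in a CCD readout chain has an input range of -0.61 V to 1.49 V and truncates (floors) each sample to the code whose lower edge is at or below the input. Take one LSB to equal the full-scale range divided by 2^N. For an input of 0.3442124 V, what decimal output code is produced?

Range = 1.49 − (-0.61) = 2.1 V. LSB = 2.1 V / 2^14 ≈ 128.2 µV.
V_in − V_min = 0.3442124 − (-0.61) = 0.9542124 V.
Divide by LSB: 0.9542124 × 16384/2.1 = 7444.6743.
Truncating gives code 7444.

7444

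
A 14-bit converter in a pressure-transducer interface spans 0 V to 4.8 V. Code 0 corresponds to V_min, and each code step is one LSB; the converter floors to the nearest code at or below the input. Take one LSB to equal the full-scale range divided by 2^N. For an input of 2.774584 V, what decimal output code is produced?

9470

V_FS = 4.8 V. LSB = 4.8 V / 2^14 ≈ 293.0 µV.
(V_in − V_min) × 2^14/range = (2.774584 − (0)) × 16384/4.8 = 9470.580.
Floor → code = 9470.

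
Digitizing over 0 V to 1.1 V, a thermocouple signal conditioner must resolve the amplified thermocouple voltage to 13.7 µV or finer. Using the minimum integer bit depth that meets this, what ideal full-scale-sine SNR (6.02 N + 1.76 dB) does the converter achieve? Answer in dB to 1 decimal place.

104.1 dB

Span = 1.1 V.
1.1 V / 13.7 µV = 80290. Since 2^16 = 65536 and 2^17 = 131072, N = 17.
6.02(17) + 1.76 = 104.10 dB.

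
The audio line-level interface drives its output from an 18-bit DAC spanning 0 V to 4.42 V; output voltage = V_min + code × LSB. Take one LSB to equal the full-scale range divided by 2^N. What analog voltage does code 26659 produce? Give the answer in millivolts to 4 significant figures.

449.5 mV

Range is 4.42 V. LSB = 4.42 V / 2^18.
Output = V_min + (26659/262144) × range = 0 + 0.101696 × 4.42 V
      = 0 V + 0.449496 V = 0.449496 V.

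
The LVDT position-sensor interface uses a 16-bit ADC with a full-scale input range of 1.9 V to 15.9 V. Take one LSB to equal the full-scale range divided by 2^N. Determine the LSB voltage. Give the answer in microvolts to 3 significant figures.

214 µV

The full-scale span is 15.9 − (1.9) = 14 V.
2^16 = 65536 levels.
LSB = 14 V / 2^16 = 214 µV.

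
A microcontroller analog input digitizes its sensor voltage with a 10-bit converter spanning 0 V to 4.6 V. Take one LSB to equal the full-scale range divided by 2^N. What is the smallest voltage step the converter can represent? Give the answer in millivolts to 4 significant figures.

4.492 mV

Span = 4.6 V.
There are 2^10 = 1024 steps.
Step size = 4.6/1024 V = 4.492 mV.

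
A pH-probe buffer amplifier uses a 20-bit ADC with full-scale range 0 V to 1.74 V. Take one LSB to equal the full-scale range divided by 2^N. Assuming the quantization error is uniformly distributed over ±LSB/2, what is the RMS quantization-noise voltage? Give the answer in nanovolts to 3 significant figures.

479 nV

V_FS = 1.74 V.
One LSB is 1.74 V / 1048576 = 1.6594 µV.
σ_q = LSB/√12 = 1.6594 µV/3.4641 = 479 nV.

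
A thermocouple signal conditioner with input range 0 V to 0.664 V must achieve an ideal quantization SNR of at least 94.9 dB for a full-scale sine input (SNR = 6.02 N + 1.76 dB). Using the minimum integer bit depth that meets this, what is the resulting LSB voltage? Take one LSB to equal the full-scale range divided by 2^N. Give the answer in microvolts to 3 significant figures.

10.1 µV

V_FS = 0.664 V.
Solving 6.02 N ≥ 94.9 − 1.76: N ≥ 15.472. Round up → N = 16.
One LSB is 0.664 V / 65536 = 10.1 µV.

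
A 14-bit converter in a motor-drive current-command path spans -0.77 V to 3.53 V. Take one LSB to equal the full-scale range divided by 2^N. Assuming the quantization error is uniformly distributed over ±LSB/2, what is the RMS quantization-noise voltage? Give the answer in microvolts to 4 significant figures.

75.76 µV

Full-scale range = 3.53 V − (-0.77 V) = 4.3 V.
Step size = 4.3/16384 V = 262.451 µV.
For a uniform distribution on [−LSB/2, +LSB/2], V_rms = LSB/√12 = 262.451 µV/3.4641 = 75.76 µV.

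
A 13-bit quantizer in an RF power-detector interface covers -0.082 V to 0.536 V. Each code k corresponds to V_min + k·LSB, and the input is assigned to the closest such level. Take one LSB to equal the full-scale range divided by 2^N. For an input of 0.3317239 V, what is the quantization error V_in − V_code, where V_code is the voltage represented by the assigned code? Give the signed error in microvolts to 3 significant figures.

The full-scale span is 0.536 − (-0.082) = 0.618 V. LSB = 0.618 V / 2^13 ≈ 75.44 µV.
Position in LSBs: (0.3317239 − (-0.082)) × 8192/0.618 = 5484.1848; rounding gives k = 5484.
Reconstructed level: -0.082 + 5484 × 0.618/8192 V = 0.3317099609 V.
e = 0.3317239 − (0.3317099609) = +13.9 µV.

+13.9 µV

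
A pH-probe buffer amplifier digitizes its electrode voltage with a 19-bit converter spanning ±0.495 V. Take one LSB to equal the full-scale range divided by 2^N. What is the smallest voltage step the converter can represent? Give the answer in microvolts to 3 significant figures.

1.89 µV

The full-scale span is 0.495 − (-0.495) = 0.99 V.
2^19 = 524288 levels.
One LSB is 0.99 V / 524288 = 1.89 µV.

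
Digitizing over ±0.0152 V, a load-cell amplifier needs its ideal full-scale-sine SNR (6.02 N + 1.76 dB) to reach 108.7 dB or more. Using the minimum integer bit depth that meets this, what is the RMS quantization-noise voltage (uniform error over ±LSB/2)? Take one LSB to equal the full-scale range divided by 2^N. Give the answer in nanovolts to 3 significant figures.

Range = 0.0152 − (-0.0152) = 0.0304 V.
Required N = ⌈(108.7 − 1.76)/6.02⌉ = ⌈17.764⌉ = 18.
One LSB is 0.0304 V / 262144 = 115.97 nV.
V_rms = LSB/√12 = 33.5 nV.

33.5 nV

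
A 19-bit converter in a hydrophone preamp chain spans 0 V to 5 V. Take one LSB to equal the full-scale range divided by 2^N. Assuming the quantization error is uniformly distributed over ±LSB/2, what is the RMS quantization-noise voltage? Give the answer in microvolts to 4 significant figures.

Range is 5 V.
One LSB is 5 V / 524288 = 9.53674 µV.
σ_q = LSB/√12 = 9.53674 µV/3.4641 = 2.753 µV.

2.753 µV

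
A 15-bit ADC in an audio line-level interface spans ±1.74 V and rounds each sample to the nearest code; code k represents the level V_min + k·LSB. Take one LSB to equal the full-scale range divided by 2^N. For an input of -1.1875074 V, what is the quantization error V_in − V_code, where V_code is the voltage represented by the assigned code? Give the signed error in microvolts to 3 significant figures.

Full-scale range = 1.74 V − (-1.74 V) = 3.48 V. LSB = 3.48 V / 2^15 ≈ 106.2 µV.
Position in LSBs: (-1.1875074 − (-1.74)) × 32768/3.48 = 5202.3211; rounding gives k = 5202.
V_code = V_min + k × range/2^15 = -1.74 + 5202 × 3.48/32768 = -1.1875415039 V.
V_in − V_code = -1.1875074 − (-1.1875415039) = +34.1 µV.

+34.1 µV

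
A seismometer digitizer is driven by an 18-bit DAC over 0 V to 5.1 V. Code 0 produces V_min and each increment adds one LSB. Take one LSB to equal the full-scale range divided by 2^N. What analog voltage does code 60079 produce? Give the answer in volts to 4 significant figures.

Range is 5.1 V. LSB = 5.1 V / 2^18.
V_out = V_min + code × LSB = 0 V + 60079 × 5.1 V / 262144
      = 0 V + 1.16883 V = 1.16883 V.

1.169 V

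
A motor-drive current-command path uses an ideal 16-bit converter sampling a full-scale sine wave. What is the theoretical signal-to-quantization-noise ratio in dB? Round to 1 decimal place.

6.02(16) + 1.76 = 96.32 + 1.76 = 98.08 dB.

98.1 dB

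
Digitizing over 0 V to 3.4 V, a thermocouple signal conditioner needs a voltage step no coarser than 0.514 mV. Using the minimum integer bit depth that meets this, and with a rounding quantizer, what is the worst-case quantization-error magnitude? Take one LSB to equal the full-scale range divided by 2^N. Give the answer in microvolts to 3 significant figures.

Full-scale range = 3.4 V.
3.4 V / 0.514 mV = 6615. Since 2^12 = 4096 and 2^13 = 8192, N = 13.
Step size = 3.4/8192 V = 415.04 µV.
|e|_max = LSB/2 = 208 µV.

208 µV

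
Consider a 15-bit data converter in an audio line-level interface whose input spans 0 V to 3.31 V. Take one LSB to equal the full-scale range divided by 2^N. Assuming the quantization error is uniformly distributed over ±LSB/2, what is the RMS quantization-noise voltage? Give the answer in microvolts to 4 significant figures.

29.16 µV

V_FS = 3.31 V.
LSB = 3.31 V ÷ 2^15 = 3.31/32768 V = 101.013 µV.
For a uniform distribution on [−LSB/2, +LSB/2], V_rms = LSB/√12 = 101.013 µV/3.4641 = 29.16 µV.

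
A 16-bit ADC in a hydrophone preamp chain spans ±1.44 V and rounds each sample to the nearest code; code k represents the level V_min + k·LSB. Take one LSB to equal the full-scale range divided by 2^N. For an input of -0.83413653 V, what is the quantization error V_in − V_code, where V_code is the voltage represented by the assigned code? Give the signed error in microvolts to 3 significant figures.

Span: 1.44 V − (-1.44 V) = 2.88 V. LSB = 2.88 V / 2^16 ≈ 43.95 µV.
(-0.83413653 − (-1.44)) / LSB = 0.60586347 × 65536/2.88 = 13786.7599. Nearest integer: k = 13787.
V_code = -1.44 + (13787/65536) × 2.88 = -0.83412597656 V.
e = -0.83413653 − (-0.83412597656) = −10.6 µV.

−10.6 µV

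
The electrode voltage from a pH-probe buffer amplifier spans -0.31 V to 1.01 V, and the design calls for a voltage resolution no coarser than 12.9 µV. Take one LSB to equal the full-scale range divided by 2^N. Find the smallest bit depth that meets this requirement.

17 bits

Range = 1.01 − (-0.31) = 1.32 V.
Levels needed ≥ 1.32/12.9 µV = 102300. 2^17 = 131072 suffices, so N_min = 17.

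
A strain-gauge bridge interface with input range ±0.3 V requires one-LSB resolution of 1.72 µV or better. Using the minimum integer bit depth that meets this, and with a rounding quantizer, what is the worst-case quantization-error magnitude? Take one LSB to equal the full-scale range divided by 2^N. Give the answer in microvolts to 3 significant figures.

Range = 0.3 − (-0.3) = 0.6 V.
0.6 V / 1.72 µV = 348800. Since 2^18 = 262144 and 2^19 = 524288, N = 19.
LSB = 0.6 V ÷ 2^19 = 0.6/524288 V = 1.1444 µV.
Half an LSB is 0.572 µV.

0.572 µV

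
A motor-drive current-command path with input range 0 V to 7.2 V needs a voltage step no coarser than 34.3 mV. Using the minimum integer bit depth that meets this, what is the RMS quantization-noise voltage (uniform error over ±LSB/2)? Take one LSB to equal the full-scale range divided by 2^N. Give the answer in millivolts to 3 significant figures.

Full-scale range = 7.2 V.
Levels needed ≥ 7.2/34.3 mV = 209.9. 2^8 = 256 suffices, so N_min = 8.
LSB = 7.2 V / 2^8 = 28.125 mV.
σ_q = LSB/√12 = 28.125 mV/3.4641 = 8.12 mV.

8.12 mV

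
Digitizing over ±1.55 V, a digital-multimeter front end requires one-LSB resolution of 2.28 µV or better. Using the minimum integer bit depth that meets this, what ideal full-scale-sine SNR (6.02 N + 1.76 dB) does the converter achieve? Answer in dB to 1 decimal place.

Full-scale range = 1.55 V − (-1.55 V) = 3.1 V.
3.1 V / 2.28 µV = 1.360e6. Since 2^20 = 1048576 and 2^21 = 2097152, N = 21.
Ideal SNR at N = 21: 6.02·21 + 1.76 = 128.2 dB.

128.2 dB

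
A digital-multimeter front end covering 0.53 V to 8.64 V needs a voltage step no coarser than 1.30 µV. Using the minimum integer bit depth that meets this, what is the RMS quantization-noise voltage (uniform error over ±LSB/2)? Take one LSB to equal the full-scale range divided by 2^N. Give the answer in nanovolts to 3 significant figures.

279 nV

Range = 8.64 − (0.53) = 8.11 V.
Need 2^N ≥ 8.11 V / 1.30 µV = 6.238e6 → N_min = 23.
LSB = 8.11 V / 2^23 = 0.96679 µV.
RMS noise = LSB/√12 = 279 nV.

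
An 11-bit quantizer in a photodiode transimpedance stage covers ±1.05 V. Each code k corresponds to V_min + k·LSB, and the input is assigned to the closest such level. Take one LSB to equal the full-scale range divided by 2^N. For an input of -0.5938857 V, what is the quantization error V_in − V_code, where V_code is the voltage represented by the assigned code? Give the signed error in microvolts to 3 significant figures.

−185 µV

Span: 1.05 V − (-1.05 V) = 2.1 V. LSB = 2.1 V / 2^11 ≈ 1.025 mV.
(V_in − V_min)/LSB = (-0.5938857 − (-1.05)) × 2048/2.1 = 444.8200 → nearest code k = 445.
Reconstructed level: -1.05 + 445 × 2.1/2048 V = -0.5937011719 V.
e = -0.5938857 − (-0.5937011719) = −185 µV.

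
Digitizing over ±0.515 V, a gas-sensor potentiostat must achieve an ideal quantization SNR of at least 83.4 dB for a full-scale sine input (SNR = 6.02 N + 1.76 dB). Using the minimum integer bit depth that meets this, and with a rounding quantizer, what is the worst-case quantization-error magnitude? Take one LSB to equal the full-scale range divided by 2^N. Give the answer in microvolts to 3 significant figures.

The full-scale span is 0.515 − (-0.515) = 1.03 V.
Required N = ⌈(83.4 − 1.76)/6.02⌉ = ⌈13.561⌉ = 14.
LSB = 1.03 V / 2^14 = 62.866 µV.
Max error for round-to-nearest is LSB/2 = 31.4 µV.

31.4 µV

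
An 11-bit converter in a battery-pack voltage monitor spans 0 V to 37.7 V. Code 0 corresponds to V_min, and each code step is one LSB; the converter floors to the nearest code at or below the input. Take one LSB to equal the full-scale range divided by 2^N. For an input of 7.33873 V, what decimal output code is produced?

398

V_FS = 37.7 V. LSB = 37.7 V / 2^11 ≈ 18.41 mV.
(V_in − V_min) × 2^11/range = (7.33873 − (0)) × 2048/37.7 = 398.666.
Floor → code = 398.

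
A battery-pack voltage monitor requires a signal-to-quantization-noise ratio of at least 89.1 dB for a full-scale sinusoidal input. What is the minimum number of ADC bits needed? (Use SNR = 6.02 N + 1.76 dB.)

Solving 6.02 N ≥ 89.1 − 1.76: N ≥ 14.508. Round up → N = 15.

15 bits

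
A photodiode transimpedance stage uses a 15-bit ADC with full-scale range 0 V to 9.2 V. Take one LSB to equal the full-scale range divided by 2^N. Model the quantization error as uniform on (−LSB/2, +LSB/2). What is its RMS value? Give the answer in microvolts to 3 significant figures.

Full-scale range = 9.2 V.
One LSB is 9.2 V / 32768 = 280.76 µV.
RMS of a uniform error over width LSB is LSB/√12 = 81.0 µV.

81.0 µV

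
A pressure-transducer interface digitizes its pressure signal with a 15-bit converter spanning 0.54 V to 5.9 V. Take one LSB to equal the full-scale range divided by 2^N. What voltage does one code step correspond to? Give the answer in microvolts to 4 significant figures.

The full-scale span is 5.9 − (0.54) = 5.36 V.
Number of codes = 2^15 = 32768.
LSB = 5.36 V ÷ 2^15 = 5.36/32768 V = 163.6 µV.

163.6 µV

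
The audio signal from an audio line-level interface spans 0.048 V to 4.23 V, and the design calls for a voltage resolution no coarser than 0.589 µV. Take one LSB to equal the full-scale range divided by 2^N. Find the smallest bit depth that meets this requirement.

23 bits

The full-scale span is 4.23 − (0.048) = 4.182 V.
4.182 V / 0.589 µV = 7.100e6. Since 2^22 = 4194304 and 2^23 = 8388608, N = 23.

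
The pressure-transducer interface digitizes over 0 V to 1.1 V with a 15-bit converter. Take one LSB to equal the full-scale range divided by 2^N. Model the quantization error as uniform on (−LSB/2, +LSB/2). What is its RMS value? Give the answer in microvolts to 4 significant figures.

Full-scale range = 1.1 V.
LSB = 1.1 V / 2^15 = 33.5693 µV.
For a uniform distribution on [−LSB/2, +LSB/2], V_rms = LSB/√12 = 33.5693 µV/3.4641 = 9.691 µV.

9.691 µV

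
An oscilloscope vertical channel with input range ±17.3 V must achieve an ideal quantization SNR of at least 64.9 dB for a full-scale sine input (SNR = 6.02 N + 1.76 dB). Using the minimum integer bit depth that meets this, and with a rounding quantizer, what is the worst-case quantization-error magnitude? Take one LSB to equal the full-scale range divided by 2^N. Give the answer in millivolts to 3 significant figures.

8.45 mV

Full-scale range = 17.3 V − (-17.3 V) = 34.6 V.
N ≥ (64.9 − 1.76)/6.02 = 10.488 → N_min = 11.
LSB = 34.6 V / 2^11 = 16.895 mV.
Half an LSB is 8.45 mV.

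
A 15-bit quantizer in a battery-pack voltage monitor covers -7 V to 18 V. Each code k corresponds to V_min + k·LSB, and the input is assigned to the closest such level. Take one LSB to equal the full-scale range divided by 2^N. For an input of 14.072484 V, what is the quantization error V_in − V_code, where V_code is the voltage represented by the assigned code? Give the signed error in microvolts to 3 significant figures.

+96.3 µV

Full-scale range = 18 V − (-7 V) = 25 V. LSB = 25 V / 2^15 ≈ 0.7629 mV.
Position in LSBs: (14.072484 − (-7)) × 32768/25 = 27620.1262; rounding gives k = 27620.
V_code = V_min + k × range/2^15 = -7 + 27620 × 25/32768 = 14.072387695 V.
e = 14.072484 − (14.072387695) = +96.3 µV.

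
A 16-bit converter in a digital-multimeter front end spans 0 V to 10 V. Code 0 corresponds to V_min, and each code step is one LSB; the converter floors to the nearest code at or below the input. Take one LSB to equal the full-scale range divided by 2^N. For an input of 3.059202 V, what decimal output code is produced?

20048

Range is 10 V. LSB = 10 V / 2^16 ≈ 152.6 µV.
code = ⌊(V_in − V_min)/LSB⌋ = ⌊(V_in − V_min) × 2^16 / range⌋
     = ⌊(3.059202 − (0)) × 65536 / 10⌋ = ⌊3.059202 × 65536/10⌋
     = ⌊20048.786⌋ = 20048.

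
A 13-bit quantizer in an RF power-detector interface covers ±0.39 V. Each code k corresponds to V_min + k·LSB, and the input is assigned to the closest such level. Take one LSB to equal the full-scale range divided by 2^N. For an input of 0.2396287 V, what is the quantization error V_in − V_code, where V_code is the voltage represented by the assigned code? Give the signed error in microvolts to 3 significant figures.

The full-scale span is 0.39 − (-0.39) = 0.78 V. LSB = 0.78 V / 2^13 ≈ 95.21 µV.
(V_in − V_min)/LSB = (0.2396287 − (-0.39)) × 8192/0.78 = 6612.7158 → nearest code k = 6613.
Reconstructed level: -0.39 + 6613 × 0.78/8192 V = 0.2396557617 V.
V_in − V_code = 0.2396287 − (0.2396557617) = −27.1 µV.

−27.1 µV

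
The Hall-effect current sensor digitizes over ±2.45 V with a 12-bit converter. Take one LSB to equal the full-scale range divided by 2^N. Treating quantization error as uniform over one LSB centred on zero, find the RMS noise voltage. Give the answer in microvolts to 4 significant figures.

Full-scale range = 2.45 V − (-2.45 V) = 4.9 V.
Step size = 4.9/4096 V = 1.19629 mV.
V_rms = LSB/√12 = 1.19629 mV / √12 = 345.3 µV.

345.3 µV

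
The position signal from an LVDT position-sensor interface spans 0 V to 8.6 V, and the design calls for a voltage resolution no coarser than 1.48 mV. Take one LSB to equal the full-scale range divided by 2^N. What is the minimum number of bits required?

Full-scale range = 8.6 V.
8.6 V / 1.48 mV = 5811. Since 2^12 = 4096 and 2^13 = 8192, N = 13.

13 bits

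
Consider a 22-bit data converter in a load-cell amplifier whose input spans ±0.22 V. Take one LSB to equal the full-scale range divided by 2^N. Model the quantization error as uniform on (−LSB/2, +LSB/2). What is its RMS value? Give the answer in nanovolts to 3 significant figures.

The full-scale span is 0.22 − (-0.22) = 0.44 V.
LSB = 0.44 V / 2^22 = 104.90 nV.
For a uniform distribution on [−LSB/2, +LSB/2], V_rms = LSB/√12 = 104.90 nV/3.4641 = 30.3 nV.

30.3 nV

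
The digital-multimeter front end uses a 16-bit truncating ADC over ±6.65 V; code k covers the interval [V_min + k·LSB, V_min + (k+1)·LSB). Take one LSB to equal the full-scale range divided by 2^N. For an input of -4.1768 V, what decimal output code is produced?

Full-scale range = 6.65 V − (-6.65 V) = 13.3 V. LSB = 13.3 V / 2^16 ≈ 202.9 µV.
V_in − V_min = -4.1768 − (-6.65) = 2.4732 V.
Divide by LSB: 2.4732 × 65536/13.3 = 12186.7395.
Truncating gives code 12186.

12186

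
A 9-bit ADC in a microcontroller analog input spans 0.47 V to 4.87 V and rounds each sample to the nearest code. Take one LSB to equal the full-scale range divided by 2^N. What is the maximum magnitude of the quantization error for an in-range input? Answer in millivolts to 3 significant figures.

Range = 4.87 − (0.47) = 4.4 V.
LSB = 4.4 V ÷ 2^9 = 4.4/512 V = 8.5938 mV.
|e|_max = LSB/2 = 4.30 mV.

4.30 mV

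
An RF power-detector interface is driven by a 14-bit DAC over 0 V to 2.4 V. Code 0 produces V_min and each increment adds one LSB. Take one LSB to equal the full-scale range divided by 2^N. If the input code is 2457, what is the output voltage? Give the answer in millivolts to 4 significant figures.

V_FS = 2.4 V. LSB = 2.4 V / 2^14.
V_out = V_min + code × LSB = 0 V + 2457 × 2.4 V / 16384
      = 0 + 0.359912 = 0.359912 V.

359.9 mV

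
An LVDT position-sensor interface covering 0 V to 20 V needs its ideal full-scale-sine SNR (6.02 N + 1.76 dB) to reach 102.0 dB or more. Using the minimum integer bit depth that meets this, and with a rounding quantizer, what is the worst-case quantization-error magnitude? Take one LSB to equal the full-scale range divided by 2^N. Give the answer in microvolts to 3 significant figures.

Span = 20 V.
Required N = ⌈(102.0 − 1.76)/6.02⌉ = ⌈16.651⌉ = 17.
LSB = 20 V ÷ 2^17 = 20/131072 V = 152.59 µV.
Max error for round-to-nearest is LSB/2 = 76.3 µV.

76.3 µV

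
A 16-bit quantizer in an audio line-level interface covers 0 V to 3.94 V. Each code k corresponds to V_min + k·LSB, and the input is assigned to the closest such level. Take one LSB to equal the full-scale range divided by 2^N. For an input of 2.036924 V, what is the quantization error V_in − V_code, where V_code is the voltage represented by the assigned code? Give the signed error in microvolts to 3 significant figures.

V_FS = 3.94 V. LSB = 3.94 V / 2^16 ≈ 60.12 µV.
(2.036924 − (0)) / LSB = 2.036924 × 65536/3.94 = 33881.1805. Nearest integer: k = 33881.
V_code = 0 + (33881/65536) × 3.94 = 2.0369131470 V.
Error = V_in − V_code = 2.036924 − (2.0369131470) = +10.9 µV.

+10.9 µV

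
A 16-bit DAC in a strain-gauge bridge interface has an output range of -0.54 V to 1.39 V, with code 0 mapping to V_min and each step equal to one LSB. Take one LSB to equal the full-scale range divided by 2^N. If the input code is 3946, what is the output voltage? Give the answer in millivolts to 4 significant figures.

Span: 1.39 V − (-0.54 V) = 1.93 V. LSB = 1.93 V / 2^16.
V_out = -0.54 + 3946 × (1.93/65536) V
      = -0.54 V + 0.116208 V = -0.423792 V.

-423.8 mV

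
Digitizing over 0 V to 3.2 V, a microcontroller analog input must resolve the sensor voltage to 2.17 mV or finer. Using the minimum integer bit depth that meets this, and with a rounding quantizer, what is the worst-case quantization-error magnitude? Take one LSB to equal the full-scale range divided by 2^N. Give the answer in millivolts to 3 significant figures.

0.781 mV

V_FS = 3.2 V.
Required number of levels: 3.2/2.17 mV = 1474.7; smallest N with 2^N ≥ that is 11.
LSB = 3.2 V / 2^11 = 1.5625 mV.
|e|_max = LSB/2 = 0.781 mV.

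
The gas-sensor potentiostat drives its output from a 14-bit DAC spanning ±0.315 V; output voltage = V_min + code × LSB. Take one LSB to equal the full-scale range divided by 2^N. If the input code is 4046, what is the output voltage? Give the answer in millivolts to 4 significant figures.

-159.4 mV

The full-scale span is 0.315 − (-0.315) = 0.63 V. LSB = 0.63 V / 2^14.
V_out = -0.315 + 4046 × (0.63/16384) V
      = -0.315 + 0.155577 = -0.159423 V.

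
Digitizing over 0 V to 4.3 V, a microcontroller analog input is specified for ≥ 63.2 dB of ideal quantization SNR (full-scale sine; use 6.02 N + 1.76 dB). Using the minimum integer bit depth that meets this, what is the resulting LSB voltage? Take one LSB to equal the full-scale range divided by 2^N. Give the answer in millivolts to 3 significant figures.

2.10 mV

Range is 4.3 V.
Solving 6.02 N ≥ 63.2 − 1.76: N ≥ 10.206. Round up → N = 11.
Step size = 4.3/2048 V = 2.10 mV.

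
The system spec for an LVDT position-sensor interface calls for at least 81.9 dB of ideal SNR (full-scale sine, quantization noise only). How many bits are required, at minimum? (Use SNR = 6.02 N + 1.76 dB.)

14 bits

6.02 N + 1.76 ≥ 81.9 gives N ≥ 13.312, so the minimum integer is 14.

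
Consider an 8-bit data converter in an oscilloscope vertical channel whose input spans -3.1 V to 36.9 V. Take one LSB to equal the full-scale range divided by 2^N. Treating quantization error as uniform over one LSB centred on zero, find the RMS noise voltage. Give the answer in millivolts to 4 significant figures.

Range = 36.9 − (-3.1) = 40 V.
LSB = 40 V ÷ 2^8 = 40/256 V = 156.250 mV.
For a uniform distribution on [−LSB/2, +LSB/2], V_rms = LSB/√12 = 156.250 mV/3.4641 = 45.11 mV.

45.11 mV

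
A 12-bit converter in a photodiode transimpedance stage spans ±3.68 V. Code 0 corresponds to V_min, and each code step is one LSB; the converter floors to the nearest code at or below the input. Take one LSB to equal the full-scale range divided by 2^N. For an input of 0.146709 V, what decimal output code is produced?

The full-scale span is 3.68 − (-3.68) = 7.36 V. LSB = 7.36 V / 2^12 ≈ 1.797 mV.
code = ⌊(V_in − V_min)/LSB⌋ = ⌊(V_in − V_min) × 2^12 / range⌋
     = ⌊(0.146709 − (-3.68)) × 4096 / 7.36⌋ = ⌊3.826709 × 4096/7.36⌋
     = ⌊2129.647⌋ = 2129.

2129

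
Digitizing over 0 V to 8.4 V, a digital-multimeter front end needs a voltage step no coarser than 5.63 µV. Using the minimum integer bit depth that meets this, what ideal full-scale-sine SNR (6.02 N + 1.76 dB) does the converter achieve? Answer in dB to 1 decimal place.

Full-scale range = 8.4 V.
Required number of levels: 8.4/5.63 µV = 1.4920e6; smallest N with 2^N ≥ that is 21.
SNR = 6.02 × 21 + 1.76 = 128.18 dB.

128.2 dB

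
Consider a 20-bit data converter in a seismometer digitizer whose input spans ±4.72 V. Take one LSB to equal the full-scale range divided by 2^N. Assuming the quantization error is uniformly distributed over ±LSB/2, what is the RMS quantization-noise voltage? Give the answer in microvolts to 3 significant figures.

2.60 µV

Range = 4.72 − (-4.72) = 9.44 V.
LSB = 9.44 V ÷ 2^20 = 9.44/1048576 V = 9.0027 µV.
For a uniform distribution on [−LSB/2, +LSB/2], V_rms = LSB/√12 = 9.0027 µV/3.4641 = 2.60 µV.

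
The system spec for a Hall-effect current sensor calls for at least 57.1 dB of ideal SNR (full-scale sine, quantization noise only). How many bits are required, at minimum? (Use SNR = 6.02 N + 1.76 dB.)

10 bits

Required N = ⌈(57.1 − 1.76)/6.02⌉ = ⌈9.193⌉ = 10.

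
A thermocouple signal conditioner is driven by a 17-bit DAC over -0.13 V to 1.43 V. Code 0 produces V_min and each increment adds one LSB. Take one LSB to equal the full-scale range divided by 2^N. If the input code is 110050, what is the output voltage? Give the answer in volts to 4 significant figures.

The full-scale span is 1.43 − (-0.13) = 1.56 V. LSB = 1.56 V / 2^17.
Output = V_min + (110050/131072) × range = -0.13 + 0.839615 × 1.56 V
      = -0.13 + 1.30980 = 1.17980 V.

1.180 V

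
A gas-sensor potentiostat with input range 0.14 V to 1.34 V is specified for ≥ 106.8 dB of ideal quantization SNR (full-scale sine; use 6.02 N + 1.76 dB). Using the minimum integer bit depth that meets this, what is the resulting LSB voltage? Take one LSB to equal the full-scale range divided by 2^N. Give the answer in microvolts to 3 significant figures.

4.58 µV

Full-scale range = 1.34 V − (0.14 V) = 1.2 V.
Solving 6.02 N ≥ 106.8 − 1.76: N ≥ 17.449. Round up → N = 18.
Step size = 1.2/262144 V = 4.58 µV.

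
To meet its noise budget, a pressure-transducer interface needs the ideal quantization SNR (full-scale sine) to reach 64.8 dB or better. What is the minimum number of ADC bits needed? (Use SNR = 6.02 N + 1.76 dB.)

11 bits

Required N = ⌈(64.8 − 1.76)/6.02⌉ = ⌈10.472⌉ = 11.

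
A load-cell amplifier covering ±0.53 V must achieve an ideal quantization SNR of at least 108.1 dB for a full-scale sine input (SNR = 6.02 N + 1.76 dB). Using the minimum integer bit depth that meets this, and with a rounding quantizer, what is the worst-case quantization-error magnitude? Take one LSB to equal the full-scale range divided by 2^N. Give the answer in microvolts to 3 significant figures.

2.02 µV

Range = 0.53 − (-0.53) = 1.06 V.
Solving 6.02 N ≥ 108.1 − 1.76: N ≥ 17.664. Round up → N = 18.
LSB = 1.06 V ÷ 2^18 = 1.06/262144 V = 4.0436 µV.
|e|_max = LSB/2 = 2.02 µV.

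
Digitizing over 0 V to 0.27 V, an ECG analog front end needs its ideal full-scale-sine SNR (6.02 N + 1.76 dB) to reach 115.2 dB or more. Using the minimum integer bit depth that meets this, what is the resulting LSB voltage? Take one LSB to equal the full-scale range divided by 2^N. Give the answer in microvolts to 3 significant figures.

0.515 µV

Range is 0.27 V.
Required N = ⌈(115.2 − 1.76)/6.02⌉ = ⌈18.844⌉ = 19.
One LSB is 0.27 V / 524288 = 0.515 µV.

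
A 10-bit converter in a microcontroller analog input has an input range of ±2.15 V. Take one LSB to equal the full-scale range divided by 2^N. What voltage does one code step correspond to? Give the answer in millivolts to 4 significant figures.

Full-scale range = 2.15 V − (-2.15 V) = 4.3 V.
There are 2^10 = 1024 steps.
Step size = 4.3/1024 V = 4.199 mV.

4.199 mV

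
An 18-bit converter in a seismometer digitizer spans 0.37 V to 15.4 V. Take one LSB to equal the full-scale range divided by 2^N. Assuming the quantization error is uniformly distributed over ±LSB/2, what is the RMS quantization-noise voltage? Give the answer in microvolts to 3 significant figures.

16.6 µV

Span: 15.4 V − (0.37 V) = 15.03 V.
LSB = 15.03 V / 2^18 = 57.335 µV.
V_rms = LSB/√12 = 57.335 µV / √12 = 16.6 µV.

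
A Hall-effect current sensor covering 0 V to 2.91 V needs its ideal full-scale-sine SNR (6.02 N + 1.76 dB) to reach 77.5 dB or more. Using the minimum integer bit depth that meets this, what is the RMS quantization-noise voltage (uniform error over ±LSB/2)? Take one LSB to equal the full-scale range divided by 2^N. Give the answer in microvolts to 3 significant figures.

V_FS = 2.91 V.
Required N = ⌈(77.5 − 1.76)/6.02⌉ = ⌈12.581⌉ = 13.
LSB = 2.91 V ÷ 2^13 = 2.91/8192 V = 355.22 µV.
V_rms = LSB/√12 = 103 µV.

103 µV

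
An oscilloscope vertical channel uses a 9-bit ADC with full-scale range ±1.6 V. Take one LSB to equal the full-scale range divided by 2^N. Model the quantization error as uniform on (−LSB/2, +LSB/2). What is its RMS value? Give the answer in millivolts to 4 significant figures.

1.804 mV

Range = 1.6 − (-1.6) = 3.2 V.
LSB = 3.2 V ÷ 2^9 = 3.2/512 V = 6.25000 mV.
σ_q = LSB/√12 = 6.25000 mV/3.4641 = 1.804 mV.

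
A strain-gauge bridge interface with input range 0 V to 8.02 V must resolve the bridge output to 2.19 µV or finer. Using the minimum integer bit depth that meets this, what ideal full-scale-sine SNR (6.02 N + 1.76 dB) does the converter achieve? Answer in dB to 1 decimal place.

V_FS = 8.02 V.
8.02 V / 2.19 µV = 3.662e6. Since 2^21 = 2097152 and 2^22 = 4194304, N = 22.
SNR = 6.02 × 22 + 1.76 = 134.20 dB.

134.2 dB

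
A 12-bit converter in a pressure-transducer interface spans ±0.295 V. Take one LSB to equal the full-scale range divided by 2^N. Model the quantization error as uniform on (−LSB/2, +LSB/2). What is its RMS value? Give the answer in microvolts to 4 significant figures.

41.58 µV

Span: 0.295 V − (-0.295 V) = 0.59 V.
Step size = 0.59/4096 V = 144.043 µV.
For a uniform distribution on [−LSB/2, +LSB/2], V_rms = LSB/√12 = 144.043 µV/3.4641 = 41.58 µV.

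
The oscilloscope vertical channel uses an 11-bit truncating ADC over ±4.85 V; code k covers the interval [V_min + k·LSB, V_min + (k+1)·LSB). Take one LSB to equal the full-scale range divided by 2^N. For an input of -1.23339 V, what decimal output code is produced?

763

Full-scale range = 4.85 V − (-4.85 V) = 9.7 V. LSB = 9.7 V / 2^11 ≈ 4.736 mV.
V_in − V_min = -1.23339 − (-4.85) = 3.61661 V.
Divide by LSB: 3.61661 × 2048/9.7 = 763.5894.
Truncating gives code 763.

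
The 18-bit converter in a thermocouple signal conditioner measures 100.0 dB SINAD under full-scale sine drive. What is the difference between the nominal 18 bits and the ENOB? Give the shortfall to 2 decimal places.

N_eff = (100.0 − 1.76)/6.02 = 16.3189 bits.
18 − 16.3189 = 1.68 bits below nominal.

1.68 bits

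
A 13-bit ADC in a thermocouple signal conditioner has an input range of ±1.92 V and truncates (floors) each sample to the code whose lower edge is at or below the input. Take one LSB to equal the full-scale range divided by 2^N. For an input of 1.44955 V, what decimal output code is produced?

7188

The full-scale span is 1.92 − (-1.92) = 3.84 V. LSB = 3.84 V / 2^13 ≈ 468.8 µV.
code = ⌊(V_in − V_min)/LSB⌋ = ⌊(V_in − V_min) × 2^13 / range⌋
     = ⌊(1.44955 − (-1.92)) × 8192 / 3.84⌋ = ⌊3.36955 × 8192/3.84⌋
     = ⌊7188.373⌋ = 7188.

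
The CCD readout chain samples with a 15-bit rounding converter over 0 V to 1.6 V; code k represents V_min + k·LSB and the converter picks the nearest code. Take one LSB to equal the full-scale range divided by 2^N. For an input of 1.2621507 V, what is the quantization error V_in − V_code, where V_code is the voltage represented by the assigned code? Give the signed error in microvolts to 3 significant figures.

Full-scale range = 1.6 V. LSB = 1.6 V / 2^15 ≈ 48.83 µV.
(V_in − V_min)/LSB = (1.2621507 − (0)) × 32768/1.6 = 25848.8463 → nearest code k = 25849.
V_code = 0 + (25849/32768) × 1.6 = 1.2621582031 V.
Error = V_in − V_code = 1.2621507 − (1.2621582031) = −7.50 µV.

−7.50 µV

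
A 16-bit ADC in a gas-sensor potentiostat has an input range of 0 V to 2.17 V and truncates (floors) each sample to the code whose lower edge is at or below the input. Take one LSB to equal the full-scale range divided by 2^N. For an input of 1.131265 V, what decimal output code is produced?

34165

V_FS = 2.17 V. LSB = 2.17 V / 2^16 ≈ 33.11 µV.
V_in − V_min = 1.131265 − (0) = 1.131265 V.
Divide by LSB: 1.131265 × 65536/2.17 = 34165.2456.
Truncating gives code 34165.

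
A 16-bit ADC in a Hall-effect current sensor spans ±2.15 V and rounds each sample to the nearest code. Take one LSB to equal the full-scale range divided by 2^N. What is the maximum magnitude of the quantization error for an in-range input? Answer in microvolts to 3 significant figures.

The full-scale span is 2.15 − (-2.15) = 4.3 V.
LSB = 4.3 V / 2^16 = 65.613 µV.
Worst-case error for round-to-nearest is half an LSB: 32.8 µV.

32.8 µV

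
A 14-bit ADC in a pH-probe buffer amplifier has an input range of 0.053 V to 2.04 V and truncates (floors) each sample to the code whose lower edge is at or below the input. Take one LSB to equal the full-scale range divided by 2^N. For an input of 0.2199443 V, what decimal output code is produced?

Span: 2.04 V − (0.053 V) = 1.987 V. LSB = 1.987 V / 2^14 ≈ 121.3 µV.
V_in − V_min = 0.2199443 − (0.053) = 0.1669443 V.
Divide by LSB: 0.1669443 × 16384/1.987 = 1376.5553.
Truncating gives code 1376.

1376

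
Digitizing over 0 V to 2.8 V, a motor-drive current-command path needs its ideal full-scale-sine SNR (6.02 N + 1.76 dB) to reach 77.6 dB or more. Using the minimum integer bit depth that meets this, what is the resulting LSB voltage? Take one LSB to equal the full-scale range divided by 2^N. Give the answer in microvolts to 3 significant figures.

342 µV

Range is 2.8 V.
Required N = ⌈(77.6 − 1.76)/6.02⌉ = ⌈12.598⌉ = 13.
LSB = 2.8 V ÷ 2^13 = 2.8/8192 V = 342 µV.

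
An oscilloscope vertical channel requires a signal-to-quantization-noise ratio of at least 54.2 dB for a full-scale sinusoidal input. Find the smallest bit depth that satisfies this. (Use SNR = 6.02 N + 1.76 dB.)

N ≥ (54.2 − 1.76)/6.02 = 8.711 → N_min = 9.

9 bits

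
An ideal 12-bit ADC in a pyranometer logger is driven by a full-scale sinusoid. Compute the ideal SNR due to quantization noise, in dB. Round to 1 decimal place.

SNR = 6.02·12 + 1.76 = 74.00 dB.

74.0 dB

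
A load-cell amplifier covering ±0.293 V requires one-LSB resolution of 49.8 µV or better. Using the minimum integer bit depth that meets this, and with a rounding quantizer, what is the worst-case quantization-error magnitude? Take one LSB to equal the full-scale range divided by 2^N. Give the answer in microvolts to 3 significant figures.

The full-scale span is 0.293 − (-0.293) = 0.586 V.
Levels needed ≥ 0.586/49.8 µV = 11770. 2^14 = 16384 suffices, so N_min = 14.
LSB = 0.586 V / 2^14 = 35.767 µV.
Half an LSB is 17.9 µV.

17.9 µV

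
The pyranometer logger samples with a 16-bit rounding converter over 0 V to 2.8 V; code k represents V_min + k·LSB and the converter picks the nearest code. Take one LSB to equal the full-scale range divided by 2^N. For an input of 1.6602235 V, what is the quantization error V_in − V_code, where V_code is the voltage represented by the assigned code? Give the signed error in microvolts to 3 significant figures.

−12.1 µV

Full-scale range = 2.8 V. LSB = 2.8 V / 2^16 ≈ 42.72 µV.
(1.6602235 − (0)) / LSB = 1.6602235 × 65536/2.8 = 38858.7169. Nearest integer: k = 38859.
Reconstructed level: 0 + 38859 × 2.8/65536 V = 1.6602355957 V.
e = 1.6602235 − (1.6602355957) = −12.1 µV.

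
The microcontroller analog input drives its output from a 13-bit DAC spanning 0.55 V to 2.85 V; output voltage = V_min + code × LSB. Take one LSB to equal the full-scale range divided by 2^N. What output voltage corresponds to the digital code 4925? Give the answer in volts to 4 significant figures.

Range = 2.85 − (0.55) = 2.3 V. LSB = 2.3 V / 2^13.
Output = V_min + (4925/8192) × range = 0.55 + 0.601196 × 2.3 V
      = 0.55 + 1.38275 = 1.93275 V.

1.933 V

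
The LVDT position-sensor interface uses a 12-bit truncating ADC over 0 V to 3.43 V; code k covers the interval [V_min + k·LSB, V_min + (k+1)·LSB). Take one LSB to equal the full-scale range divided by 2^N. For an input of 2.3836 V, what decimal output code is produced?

2846

Full-scale range = 3.43 V. LSB = 3.43 V / 2^12 ≈ 0.8374 mV.
(V_in − V_min) × 2^12/range = (2.3836 − (0)) × 4096/3.43 = 2846.421.
Floor → code = 2846.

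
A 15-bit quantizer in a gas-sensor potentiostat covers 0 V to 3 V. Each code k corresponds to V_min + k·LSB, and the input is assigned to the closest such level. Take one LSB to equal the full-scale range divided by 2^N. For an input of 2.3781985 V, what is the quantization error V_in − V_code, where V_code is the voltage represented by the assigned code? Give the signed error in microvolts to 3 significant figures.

Full-scale range = 3 V. LSB = 3 V / 2^15 ≈ 91.55 µV.
(V_in − V_min)/LSB = (2.3781985 − (0)) × 32768/3 = 25976.2695 → nearest code k = 25976.
Reconstructed level: 0 + 25976 × 3/32768 V = 2.3781738281 V.
Error = V_in − V_code = 2.3781985 − (2.3781738281) = +24.7 µV.

+24.7 µV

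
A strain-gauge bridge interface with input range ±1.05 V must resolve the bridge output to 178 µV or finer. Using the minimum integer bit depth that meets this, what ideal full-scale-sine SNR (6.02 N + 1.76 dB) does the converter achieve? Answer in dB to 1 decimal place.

86.0 dB

Span: 1.05 V − (-1.05 V) = 2.1 V.
Levels needed ≥ 2.1/178 µV = 11800. 2^14 = 16384 suffices, so N_min = 14.
Ideal SNR at N = 14: 6.02·14 + 1.76 = 86.0 dB.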